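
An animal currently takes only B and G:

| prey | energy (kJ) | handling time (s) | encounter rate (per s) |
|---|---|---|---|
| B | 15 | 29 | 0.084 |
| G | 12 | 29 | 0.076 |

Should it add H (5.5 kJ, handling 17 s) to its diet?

No

Intake rate on the current diet: R = (0.084×15 + 0.076×12) / (1 + 0.084×29 + 0.076×29) = 2.172/5.64 = 0.3851 kJ/s.
Profitability of H: 5.5/17 = 0.3235 kJ/s.
0.3235 < 0.3851, so adding H would lower the average — exclude it.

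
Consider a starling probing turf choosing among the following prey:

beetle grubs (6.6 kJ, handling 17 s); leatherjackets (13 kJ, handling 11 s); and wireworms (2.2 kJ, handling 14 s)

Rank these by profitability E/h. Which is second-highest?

Profitability E/h (kJ/s): beetle grubs = 6.6/17 = 0.388, leatherjackets = 13/11 = 1.18, wireworms = 2.2/14 = 0.157.
Ranked: leatherjackets > beetle grubs > wireworms.

beetle grubs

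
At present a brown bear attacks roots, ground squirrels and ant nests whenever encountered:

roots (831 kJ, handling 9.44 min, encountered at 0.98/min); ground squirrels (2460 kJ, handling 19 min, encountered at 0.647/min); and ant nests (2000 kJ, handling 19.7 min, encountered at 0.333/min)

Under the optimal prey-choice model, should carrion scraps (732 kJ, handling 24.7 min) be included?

No

Current rate: (0.98×831 + 0.647×2460 + 0.333×2000)/(1 + 0.98×9.44 + 0.647×19 + 0.333×19.7) = 105.6 kJ/min.
Profitability of carrion scraps: 732/24.7 = 29.64 kJ/min.
29.64 < 105.6, so adding carrion scraps would lower the average — exclude it.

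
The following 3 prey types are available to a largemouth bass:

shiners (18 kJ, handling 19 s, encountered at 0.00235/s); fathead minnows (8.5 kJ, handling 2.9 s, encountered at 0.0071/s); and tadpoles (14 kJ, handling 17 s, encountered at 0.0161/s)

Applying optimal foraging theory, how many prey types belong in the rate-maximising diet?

E/h in descending order: fathead minnows 2.93, shiners 0.947, tadpoles 0.824 kJ/s. The optimal diet is the largest prefix of this list for which every included type satisfies E_i/h_i > R on the types above it.
Rate on top 1: 0.05913. shiners: 0.947 > 0.05913 → include.
Rate on top 2: 0.09636. tadpoles: 0.824 > 0.09636 → include.
Optimal diet: fathead minnows, shiners, tadpoles — 3 of 3 types.

3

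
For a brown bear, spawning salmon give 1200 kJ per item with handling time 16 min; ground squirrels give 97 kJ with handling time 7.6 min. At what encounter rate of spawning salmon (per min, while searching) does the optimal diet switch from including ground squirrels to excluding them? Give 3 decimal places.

0.013 per min

Drop ground squirrels once their profitability E₂/h₂ falls below the rate achievable on spawning salmon alone: E₂/h₂ = λE₁/(1 + λh₁).
Solve for λ: λE₁h₂ = E₂(1 + λh₁) → λ(E₁h₂ − E₂h₁) = E₂ → λ = E₂/(E₁h₂ − E₂h₁).
λ = 97/(1200×7.6 − 97×16) = 97/7568 = 0.01282 per min.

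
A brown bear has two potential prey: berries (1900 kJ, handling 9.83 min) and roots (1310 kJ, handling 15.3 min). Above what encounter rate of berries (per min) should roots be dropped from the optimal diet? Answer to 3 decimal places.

At the threshold, the rate on berries alone equals the profitability of roots: λ·1900/(1 + λ·9.83) = 1310/15.3 = 85.62.
Rearranging, λ(1900 − 85.62×9.83) = 85.62, so λ = 85.62/1058 = 0.0809 per min.

0.081 per min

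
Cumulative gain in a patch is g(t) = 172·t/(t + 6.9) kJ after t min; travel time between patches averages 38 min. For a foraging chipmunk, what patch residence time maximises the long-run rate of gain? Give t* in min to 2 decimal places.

By the marginal value theorem, leave when the instantaneous gain rate g'(t) equals the habitat-wide average g(t)/(T + t).
g'(t) = 172·6.9/(t + 6.9)². Setting 172·6.9/(t+6.9)² = 172t/[(t+6.9)(38+t)] gives 6.9(38+t) = t(t+6.9), so t² = 6.9×38 = 262.2.
t* = √262.2 = 16.19 min.

16.19 min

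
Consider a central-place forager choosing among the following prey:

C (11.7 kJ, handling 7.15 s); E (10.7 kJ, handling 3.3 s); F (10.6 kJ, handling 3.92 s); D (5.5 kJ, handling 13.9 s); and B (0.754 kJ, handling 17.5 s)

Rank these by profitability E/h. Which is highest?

E

Profitability E/h (kJ/s): C = 11.7/7.15 = 1.64, E = 10.7/3.3 = 3.24, F = 10.6/3.92 = 2.7, D = 5.5/13.9 = 0.396, B = 0.754/17.5 = 0.0431.
Ranked: E > F > C > D > B.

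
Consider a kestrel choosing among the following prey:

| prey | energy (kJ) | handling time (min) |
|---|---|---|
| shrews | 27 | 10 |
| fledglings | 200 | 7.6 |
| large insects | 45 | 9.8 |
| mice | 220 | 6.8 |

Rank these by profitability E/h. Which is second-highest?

Profitability E/h (kJ/min): shrews = 27/10 = 2.7, fledglings = 200/7.6 = 26.3, large insects = 45/9.8 = 4.59, mice = 220/6.8 = 32.4.
Ranked: mice > fledglings > large insects > shrews.

fledglings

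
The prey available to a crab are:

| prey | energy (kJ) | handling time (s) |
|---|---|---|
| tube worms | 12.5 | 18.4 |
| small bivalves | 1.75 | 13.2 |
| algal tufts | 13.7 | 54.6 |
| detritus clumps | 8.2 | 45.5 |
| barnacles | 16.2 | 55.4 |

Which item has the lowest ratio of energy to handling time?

small bivalves

Profitability E/h (kJ/s): tube worms = 12.5/18.4 = 0.679, small bivalves = 1.75/13.2 = 0.133, algal tufts = 13.7/54.6 = 0.251, detritus clumps = 8.2/45.5 = 0.18, barnacles = 16.2/55.4 = 0.292.
Ranked: tube worms > barnacles > algal tufts > detritus clumps > small bivalves.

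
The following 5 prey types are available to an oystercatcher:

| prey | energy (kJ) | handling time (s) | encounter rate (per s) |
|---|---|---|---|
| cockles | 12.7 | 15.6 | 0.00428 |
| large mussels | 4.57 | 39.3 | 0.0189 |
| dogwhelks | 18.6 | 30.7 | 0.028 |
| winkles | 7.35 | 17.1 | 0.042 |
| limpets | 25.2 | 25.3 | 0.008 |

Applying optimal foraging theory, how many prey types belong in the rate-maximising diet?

4

Rank by E/h (kJ/s): limpets 0.996, cockles 0.814, dogwhelks 0.606, winkles 0.43, large mussels 0.116. Include each in turn until the next type's E/h falls below the running intake rate.
Rate on top 1: 0.1677. cockles: 0.814 > 0.1677 → include.
Rate on top 2: 0.2017. dogwhelks: 0.606 > 0.2017 → include.
Rate on top 3: 0.3649. winkles: 0.43 > 0.3649 → include.
Rate on top 4: 0.3813. large mussels: 0.116 < 0.3813 → exclude; stop.
Optimal diet: limpets, cockles, dogwhelks, winkles — 4 of 5 types.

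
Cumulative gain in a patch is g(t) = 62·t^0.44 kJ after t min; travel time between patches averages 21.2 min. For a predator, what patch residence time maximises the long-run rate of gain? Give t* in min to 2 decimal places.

Maximise g(t)/(T+t): set derivative to zero → g'(t)(T+t) = g(t).
g'(t) = 0.44·62·t^-0.56. Setting 0.44·62·t^-0.56 = 62·t^0.44/(21.2+t) gives 0.44(21.2+t) = t, so 0.56·t = 0.44×21.2.
t* = 0.44×21.2/0.56 = 16.66 min.

16.66 min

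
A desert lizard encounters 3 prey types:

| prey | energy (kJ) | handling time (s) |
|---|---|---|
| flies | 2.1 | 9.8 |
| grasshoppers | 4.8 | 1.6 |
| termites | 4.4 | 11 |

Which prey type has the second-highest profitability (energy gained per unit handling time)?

Profitability E/h (kJ/s): flies = 2.1/9.8 = 0.214, grasshoppers = 4.8/1.6 = 3, termites = 4.4/11 = 0.4.
Ranked: grasshoppers > termites > flies.

termites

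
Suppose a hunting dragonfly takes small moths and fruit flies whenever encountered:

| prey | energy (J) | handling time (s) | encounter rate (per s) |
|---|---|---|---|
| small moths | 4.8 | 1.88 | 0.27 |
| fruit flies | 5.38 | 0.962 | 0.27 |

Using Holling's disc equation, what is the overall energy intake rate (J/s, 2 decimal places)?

R = (0.27×4.8 + 0.27×5.38) / (1 + 0.27×1.88 + 0.27×0.962) = 2.749/1.767 = 1.555 J/s.

1.56 J/s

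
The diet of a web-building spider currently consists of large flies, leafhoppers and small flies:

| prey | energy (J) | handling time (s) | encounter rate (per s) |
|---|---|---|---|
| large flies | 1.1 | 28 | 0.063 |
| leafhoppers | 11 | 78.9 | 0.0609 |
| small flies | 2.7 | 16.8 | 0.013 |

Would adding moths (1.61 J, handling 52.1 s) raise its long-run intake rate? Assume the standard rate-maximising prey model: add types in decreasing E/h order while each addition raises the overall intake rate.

No

Current rate: (0.063×1.1 + 0.0609×11 + 0.013×2.7)/(1 + 0.063×28 + 0.0609×78.9 + 0.013×16.8) = 0.09943 J/s.
Profitability of moths: 1.61/52.1 = 0.0309 J/s.
0.0309 < 0.09943, so adding moths would lower the average — exclude it.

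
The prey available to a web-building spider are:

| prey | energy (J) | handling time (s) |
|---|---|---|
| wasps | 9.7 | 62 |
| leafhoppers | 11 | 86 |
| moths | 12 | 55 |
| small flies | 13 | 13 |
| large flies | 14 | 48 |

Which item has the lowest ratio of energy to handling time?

Profitability E/h (J/s): wasps = 9.7/62 = 0.156, leafhoppers = 11/86 = 0.128, moths = 12/55 = 0.218, small flies = 13/13 = 1, large flies = 14/48 = 0.292.
Ranked: small flies > large flies > moths > wasps > leafhoppers.

leafhoppers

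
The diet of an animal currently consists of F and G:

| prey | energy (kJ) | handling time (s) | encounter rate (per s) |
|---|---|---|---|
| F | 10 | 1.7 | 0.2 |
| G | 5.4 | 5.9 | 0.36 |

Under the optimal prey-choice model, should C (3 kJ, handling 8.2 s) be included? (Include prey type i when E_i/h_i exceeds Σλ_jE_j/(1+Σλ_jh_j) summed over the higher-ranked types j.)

No

Intake rate on the current diet: R = (0.2×10 + 0.36×5.4) / (1 + 0.2×1.7 + 0.36×5.9) = 3.944/3.464 = 1.139 kJ/s.
C: E/h = 3/8.2 = 0.3659 kJ/s.
Since 0.3659 < R, time spent handling C is better spent searching.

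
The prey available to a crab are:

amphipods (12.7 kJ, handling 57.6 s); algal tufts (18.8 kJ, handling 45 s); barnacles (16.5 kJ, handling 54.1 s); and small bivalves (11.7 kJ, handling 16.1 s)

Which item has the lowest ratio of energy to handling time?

amphipods

In descending order of E/h:
small bivalves: 11.7/16.1 = 0.727 kJ/s
algal tufts: 18.8/45 = 0.418 kJ/s
barnacles: 16.5/54.1 = 0.305 kJ/s
amphipods: 12.7/57.6 = 0.22 kJ/s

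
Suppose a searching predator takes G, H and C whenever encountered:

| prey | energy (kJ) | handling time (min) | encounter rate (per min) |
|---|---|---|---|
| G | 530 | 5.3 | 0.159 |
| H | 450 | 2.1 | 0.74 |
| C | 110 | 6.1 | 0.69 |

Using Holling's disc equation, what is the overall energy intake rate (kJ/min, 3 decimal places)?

64.842 kJ/min

Energy encountered per unit search time: 0.159×530 + 0.74×450 + 0.69×110 = 493.2 kJ/min.
Handling time per unit search time: 0.159×5.3 + 0.74×2.1 + 0.69×6.1 = 6.606.
Rate = 493.2/(1 + 6.606) = 64.84 kJ/min.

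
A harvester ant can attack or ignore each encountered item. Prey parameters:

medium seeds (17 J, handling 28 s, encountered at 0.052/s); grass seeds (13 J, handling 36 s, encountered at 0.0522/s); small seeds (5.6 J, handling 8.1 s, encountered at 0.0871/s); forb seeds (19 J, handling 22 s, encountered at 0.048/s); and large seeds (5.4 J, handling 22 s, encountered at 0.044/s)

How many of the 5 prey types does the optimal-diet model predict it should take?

3

E/h in descending order: forb seeds 0.864, small seeds 0.691, medium seeds 0.607, grass seeds 0.361, large seeds 0.245 J/s. The optimal diet is the largest prefix of this list for which every included type satisfies E_i/h_i > R on the types above it.
Rate on top 1: 0.4436. small seeds: 0.691 > 0.4436 → include.
Rate on top 2: 0.5069. medium seeds: 0.607 > 0.5069 → include.
Rate on top 3: 0.5415. grass seeds: 0.361 < 0.5415 → exclude; stop.
Optimal diet: forb seeds, small seeds, medium seeds — 3 of 5 types.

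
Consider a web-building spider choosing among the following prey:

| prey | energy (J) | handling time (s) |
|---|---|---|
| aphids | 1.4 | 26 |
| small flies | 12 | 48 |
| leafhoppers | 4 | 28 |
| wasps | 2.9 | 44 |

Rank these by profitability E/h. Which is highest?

Profitability E/h (J/s): aphids = 1.4/26 = 0.0538, small flies = 12/48 = 0.25, leafhoppers = 4/28 = 0.143, wasps = 2.9/44 = 0.0659.
Ranked: small flies > leafhoppers > wasps > aphids.

small flies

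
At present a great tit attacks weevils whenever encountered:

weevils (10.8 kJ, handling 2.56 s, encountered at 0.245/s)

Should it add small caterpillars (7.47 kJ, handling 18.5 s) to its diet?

No

Current rate: (0.245×10.8)/(1 + 0.245×2.56) = 1.626 kJ/s.
Profitability of small caterpillars: 7.47/18.5 = 0.4038 kJ/s.
0.4038 < 1.626, so adding small caterpillars would lower the average — exclude it.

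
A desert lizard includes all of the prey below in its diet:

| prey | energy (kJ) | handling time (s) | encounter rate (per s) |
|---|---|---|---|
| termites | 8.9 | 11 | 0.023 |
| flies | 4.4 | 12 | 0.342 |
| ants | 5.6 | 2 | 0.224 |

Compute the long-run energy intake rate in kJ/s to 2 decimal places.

0.51 kJ/s

Energy encountered per unit search time: 0.023×8.9 + 0.342×4.4 + 0.224×5.6 = 2.964 kJ/s.
Handling time per unit search time: 0.023×11 + 0.342×12 + 0.224×2 = 4.805.
Rate = 2.964/(1 + 4.805) = 0.5106 kJ/s.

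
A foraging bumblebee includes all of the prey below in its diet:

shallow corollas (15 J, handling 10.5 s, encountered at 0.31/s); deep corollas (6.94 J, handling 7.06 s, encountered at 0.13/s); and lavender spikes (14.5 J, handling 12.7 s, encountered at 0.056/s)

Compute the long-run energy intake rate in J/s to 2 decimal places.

Energy encountered per unit search time: 0.31×15 + 0.13×6.94 + 0.056×14.5 = 6.364 J/s.
Handling time per unit search time: 0.31×10.5 + 0.13×7.06 + 0.056×12.7 = 4.884.
Rate = 6.364/(1 + 4.884) = 1.082 J/s.

1.08 J/s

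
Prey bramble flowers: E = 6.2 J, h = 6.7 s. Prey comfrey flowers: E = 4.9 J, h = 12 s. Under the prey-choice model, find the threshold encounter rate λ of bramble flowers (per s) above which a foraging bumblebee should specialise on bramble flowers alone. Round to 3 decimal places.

0.118 per s

Drop comfrey flowers once their profitability E₂/h₂ falls below the rate achievable on bramble flowers alone: E₂/h₂ = λE₁/(1 + λh₁).
Solve for λ: λE₁h₂ = E₂(1 + λh₁) → λ(E₁h₂ − E₂h₁) = E₂ → λ = E₂/(E₁h₂ − E₂h₁).
λ = 4.9/(6.2×12 − 4.9×6.7) = 4.9/41.57 = 0.1179 per s.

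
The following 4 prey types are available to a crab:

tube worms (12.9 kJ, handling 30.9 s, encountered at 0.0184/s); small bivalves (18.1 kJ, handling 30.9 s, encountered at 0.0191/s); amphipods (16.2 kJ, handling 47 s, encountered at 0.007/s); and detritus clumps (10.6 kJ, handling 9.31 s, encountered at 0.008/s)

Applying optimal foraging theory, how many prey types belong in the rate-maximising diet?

4

Profitabilities (E/h, kJ/s): detritus clumps 1.14, small bivalves 0.586, tube worms 0.417, amphipods 0.345. Add prey in this order while the next type's profitability exceeds the intake rate on those already taken.
Rate on top 1: 0.07892. small bivalves: 0.586 > 0.07892 → include.
Rate on top 2: 0.2586. tube worms: 0.417 > 0.2586 → include.
Rate on top 3: 0.2991. amphipods: 0.345 > 0.2991 → include.
Optimal diet: detritus clumps, small bivalves, tube worms, amphipods — 4 of 4 types.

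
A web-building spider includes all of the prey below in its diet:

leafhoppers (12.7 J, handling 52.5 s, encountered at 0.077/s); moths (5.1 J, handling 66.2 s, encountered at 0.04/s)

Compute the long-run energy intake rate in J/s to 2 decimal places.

0.15 J/s

Energy encountered per unit search time: 0.077×12.7 + 0.04×5.1 = 1.182 J/s.
Handling time per unit search time: 0.077×52.5 + 0.04×66.2 = 6.691.
Rate = 1.182/(1 + 6.691) = 0.1537 J/s.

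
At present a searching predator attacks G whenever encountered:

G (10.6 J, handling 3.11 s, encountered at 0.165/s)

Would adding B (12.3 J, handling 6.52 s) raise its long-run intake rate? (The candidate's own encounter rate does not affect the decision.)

Yes

On G alone, R = ΣλE/(1+Σλh) = 1.749/1.513 = 1.156 J/s.
B: E/h = 12.3/6.52 = 1.887 J/s.
Since 1.887 > R, including B increases the long-run rate.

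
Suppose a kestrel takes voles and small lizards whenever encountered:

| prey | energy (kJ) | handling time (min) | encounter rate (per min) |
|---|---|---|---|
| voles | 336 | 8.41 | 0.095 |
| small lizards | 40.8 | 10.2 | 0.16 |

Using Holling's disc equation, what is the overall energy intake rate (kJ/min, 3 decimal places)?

11.206 kJ/min

R = (0.095×336 + 0.16×40.8) / (1 + 0.095×8.41 + 0.16×10.2) = 38.45/3.431 = 11.21 kJ/min.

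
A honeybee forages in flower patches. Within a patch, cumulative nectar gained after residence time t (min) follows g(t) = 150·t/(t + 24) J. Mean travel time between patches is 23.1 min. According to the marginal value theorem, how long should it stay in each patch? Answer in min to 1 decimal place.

Maximise g(t)/(T+t): set derivative to zero → g'(t)(T+t) = g(t).
g'(t) = 150·24/(t + 24)². Setting 150·24/(t+24)² = 150t/[(t+24)(23.1+t)] gives 24(23.1+t) = t(t+24), so t² = 24×23.1 = 554.4.
t* = √554.4 = 23.55 min.

23.5 min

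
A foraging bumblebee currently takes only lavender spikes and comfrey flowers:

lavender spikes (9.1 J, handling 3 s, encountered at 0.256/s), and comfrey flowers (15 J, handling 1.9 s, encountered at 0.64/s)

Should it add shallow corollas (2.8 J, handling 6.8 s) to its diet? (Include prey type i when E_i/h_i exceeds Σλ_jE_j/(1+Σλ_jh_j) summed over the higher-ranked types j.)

Intake rate on the current diet: R = (0.256×9.1 + 0.64×15) / (1 + 0.256×3 + 0.64×1.9) = 11.93/2.984 = 3.998 J/s.
Profitability of shallow corollas: 2.8/6.8 = 0.4118 J/s.
Since 0.4118 < R, time spent handling shallow corollas is better spent searching.

No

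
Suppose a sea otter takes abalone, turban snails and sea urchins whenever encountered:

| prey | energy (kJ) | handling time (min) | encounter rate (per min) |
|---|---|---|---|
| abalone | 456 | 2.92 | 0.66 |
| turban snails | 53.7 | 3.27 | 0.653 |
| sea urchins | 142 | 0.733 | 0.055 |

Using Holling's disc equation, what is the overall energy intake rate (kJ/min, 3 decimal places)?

R = Σλ_iE_i / (1 + Σλ_ih_i)
Numerator: 0.66×456 + 0.653×53.7 + 0.055×142 = 343.8
Denominator: 1 + 0.66×2.92 + 0.653×3.27 + 0.055×0.733 = 5.103
R = 343.8/5.103 = 67.38 kJ/min

67.382 kJ/min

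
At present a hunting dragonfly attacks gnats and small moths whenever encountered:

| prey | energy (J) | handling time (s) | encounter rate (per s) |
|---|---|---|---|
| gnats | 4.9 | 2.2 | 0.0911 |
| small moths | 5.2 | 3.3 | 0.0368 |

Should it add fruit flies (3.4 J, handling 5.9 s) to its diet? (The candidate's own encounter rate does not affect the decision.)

Yes

On gnats and small moths alone, R = ΣλE/(1+Σλh) = 0.6378/1.322 = 0.4825 J/s.
Profitability of fruit flies: 3.4/5.9 = 0.5763 J/s.
Since 0.5763 > R, including fruit flies increases the long-run rate.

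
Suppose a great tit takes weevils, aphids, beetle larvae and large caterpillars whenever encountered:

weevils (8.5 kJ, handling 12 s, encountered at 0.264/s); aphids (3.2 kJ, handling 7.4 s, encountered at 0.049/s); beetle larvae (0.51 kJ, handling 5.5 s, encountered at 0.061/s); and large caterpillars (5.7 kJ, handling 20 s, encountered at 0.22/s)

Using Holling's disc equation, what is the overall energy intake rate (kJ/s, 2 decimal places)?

Energy encountered per unit search time: 0.264×8.5 + 0.049×3.2 + 0.061×0.51 + 0.22×5.7 = 3.686 kJ/s.
Handling time per unit search time: 0.264×12 + 0.049×7.4 + 0.061×5.5 + 0.22×20 = 8.266.
Rate = 3.686/(1 + 8.266) = 0.3978 kJ/s.

0.40 kJ/s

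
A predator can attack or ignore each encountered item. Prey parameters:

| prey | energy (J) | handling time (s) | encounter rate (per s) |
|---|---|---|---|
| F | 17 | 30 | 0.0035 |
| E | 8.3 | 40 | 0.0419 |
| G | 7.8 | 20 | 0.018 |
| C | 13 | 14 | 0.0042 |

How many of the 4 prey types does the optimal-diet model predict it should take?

Rank by E/h (J/s): C 0.929, F 0.567, G 0.39, E 0.208. Include each in turn until the next type's E/h falls below the running intake rate.
Rate on top 1: 0.05157. F: 0.567 > 0.05157 → include.
Rate on top 2: 0.09804. G: 0.39 > 0.09804 → include.
Rate on top 3: 0.167. E: 0.208 > 0.167 → include.
Optimal diet: C, F, G, E — 4 of 4 types.

4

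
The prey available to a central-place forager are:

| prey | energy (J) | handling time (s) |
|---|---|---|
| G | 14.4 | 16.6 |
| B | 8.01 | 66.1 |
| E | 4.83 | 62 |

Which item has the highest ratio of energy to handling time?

In descending order of E/h:
G: 14.4/16.6 = 0.867 J/s
B: 8.01/66.1 = 0.121 J/s
E: 4.83/62 = 0.0779 J/s

G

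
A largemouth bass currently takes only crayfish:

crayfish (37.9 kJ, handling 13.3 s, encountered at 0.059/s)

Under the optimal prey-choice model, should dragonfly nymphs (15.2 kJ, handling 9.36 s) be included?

Yes

Current rate: (0.059×37.9)/(1 + 0.059×13.3) = 1.253 kJ/s.
dragonfly nymphs: E/h = 15.2/9.36 = 1.624 kJ/s.
1.624 > 1.253, so adding dragonfly nymphs raises the average — include it.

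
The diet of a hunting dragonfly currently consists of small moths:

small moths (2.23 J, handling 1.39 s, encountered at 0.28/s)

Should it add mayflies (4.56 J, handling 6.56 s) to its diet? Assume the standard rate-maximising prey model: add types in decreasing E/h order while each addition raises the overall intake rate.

Yes

Current rate: (0.28×2.23)/(1 + 0.28×1.39) = 0.4495 J/s.
Profitability of mayflies: 4.56/6.56 = 0.6951 J/s.
Since 0.6951 > R, including mayflies increases the long-run rate.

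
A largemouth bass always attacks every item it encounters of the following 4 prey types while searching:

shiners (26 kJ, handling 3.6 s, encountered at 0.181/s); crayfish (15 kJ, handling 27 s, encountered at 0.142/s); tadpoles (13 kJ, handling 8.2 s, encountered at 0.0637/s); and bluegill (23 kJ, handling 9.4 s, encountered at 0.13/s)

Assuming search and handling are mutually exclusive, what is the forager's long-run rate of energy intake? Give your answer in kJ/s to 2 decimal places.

R = Σλ_iE_i / (1 + Σλ_ih_i)
Numerator: 0.181×26 + 0.142×15 + 0.0637×13 + 0.13×23 = 10.65
Denominator: 1 + 0.181×3.6 + 0.142×27 + 0.0637×8.2 + 0.13×9.4 = 7.23
R = 10.65/7.23 = 1.474 kJ/s

1.47 kJ/s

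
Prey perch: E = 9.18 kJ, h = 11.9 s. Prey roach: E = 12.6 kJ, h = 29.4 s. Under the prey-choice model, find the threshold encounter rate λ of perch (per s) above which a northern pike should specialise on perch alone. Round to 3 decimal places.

Drop roach once their profitability E₂/h₂ falls below the rate achievable on perch alone: E₂/h₂ = λE₁/(1 + λh₁).
Solve for λ: λE₁h₂ = E₂(1 + λh₁) → λ(E₁h₂ − E₂h₁) = E₂ → λ = E₂/(E₁h₂ − E₂h₁).
λ = 12.6/(9.18×29.4 − 12.6×11.9) = 12.6/120 = 0.105 per s.

0.105 per s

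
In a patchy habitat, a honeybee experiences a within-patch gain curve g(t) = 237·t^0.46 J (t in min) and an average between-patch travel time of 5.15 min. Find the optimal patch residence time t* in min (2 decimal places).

Optimal t* satisfies g'(t*) = g(t*)/(T + t*).
g'(t) = 0.46·237·t^-0.54. Setting 0.46·237·t^-0.54 = 237·t^0.46/(5.15+t) gives 0.46(5.15+t) = t, so 0.54·t = 0.46×5.15.
t* = 0.46×5.15/0.54 = 4.387 min.

4.39 min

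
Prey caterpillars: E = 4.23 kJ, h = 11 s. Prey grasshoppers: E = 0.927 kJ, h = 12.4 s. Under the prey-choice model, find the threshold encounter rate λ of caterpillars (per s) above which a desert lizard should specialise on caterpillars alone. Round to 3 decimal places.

0.022 per s

Drop grasshoppers once their profitability E₂/h₂ falls below the rate achievable on caterpillars alone: E₂/h₂ = λE₁/(1 + λh₁).
Solve for λ: λE₁h₂ = E₂(1 + λh₁) → λ(E₁h₂ − E₂h₁) = E₂ → λ = E₂/(E₁h₂ − E₂h₁).
λ = 0.927/(4.23×12.4 − 0.927×11) = 0.927/42.26 = 0.02194 per s.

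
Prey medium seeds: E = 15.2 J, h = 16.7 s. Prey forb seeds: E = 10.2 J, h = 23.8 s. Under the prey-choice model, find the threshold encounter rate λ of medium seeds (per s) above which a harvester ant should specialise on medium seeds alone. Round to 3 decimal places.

0.053 per s

At the threshold, the rate on medium seeds alone equals the profitability of forb seeds: λ·15.2/(1 + λ·16.7) = 10.2/23.8 = 0.4286.
Rearranging, λ(15.2 − 0.4286×16.7) = 0.4286, so λ = 0.4286/8.043 = 0.05329 per s.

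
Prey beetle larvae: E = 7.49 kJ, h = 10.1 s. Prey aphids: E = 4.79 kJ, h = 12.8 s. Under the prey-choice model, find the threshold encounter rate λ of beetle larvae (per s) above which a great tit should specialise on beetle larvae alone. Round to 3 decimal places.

0.101 per s

Drop aphids once their profitability E₂/h₂ falls below the rate achievable on beetle larvae alone: E₂/h₂ = λE₁/(1 + λh₁).
Solve for λ: λE₁h₂ = E₂(1 + λh₁) → λ(E₁h₂ − E₂h₁) = E₂ → λ = E₂/(E₁h₂ − E₂h₁).
λ = 4.79/(7.49×12.8 − 4.79×10.1) = 4.79/47.49 = 0.1009 per s.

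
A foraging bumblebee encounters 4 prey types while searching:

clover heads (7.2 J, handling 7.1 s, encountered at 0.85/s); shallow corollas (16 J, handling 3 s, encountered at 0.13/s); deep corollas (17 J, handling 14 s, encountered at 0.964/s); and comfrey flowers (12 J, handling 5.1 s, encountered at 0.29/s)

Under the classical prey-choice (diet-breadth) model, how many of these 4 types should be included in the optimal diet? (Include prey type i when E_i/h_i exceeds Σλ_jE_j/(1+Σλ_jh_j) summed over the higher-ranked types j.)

Profitabilities (E/h, J/s): shallow corollas 5.33, comfrey flowers 2.35, deep corollas 1.21, clover heads 1.01. Add prey in this order while the next type's profitability exceeds the intake rate on those already taken.
Rate on top 1: 1.496. comfrey flowers: 2.35 > 1.496 → include.
Rate on top 2: 1.938. deep corollas: 1.21 < 1.938 → exclude; stop.
Optimal diet: shallow corollas, comfrey flowers — 2 of 4 types.

2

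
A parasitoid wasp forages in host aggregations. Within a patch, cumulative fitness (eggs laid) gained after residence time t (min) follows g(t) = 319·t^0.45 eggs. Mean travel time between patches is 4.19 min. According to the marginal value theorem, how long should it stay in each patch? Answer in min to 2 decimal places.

3.43 min

Optimal t* satisfies g'(t*) = g(t*)/(T + t*).
g'(t) = 0.45·319·t^-0.55. Setting 0.45·319·t^-0.55 = 319·t^0.45/(4.19+t) gives 0.45(4.19+t) = t, so 0.55·t = 0.45×4.19.
t* = 0.45×4.19/0.55 = 3.428 min.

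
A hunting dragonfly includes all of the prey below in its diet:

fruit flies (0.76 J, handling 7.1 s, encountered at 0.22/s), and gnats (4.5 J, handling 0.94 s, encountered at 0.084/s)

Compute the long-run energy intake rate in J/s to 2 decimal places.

Energy encountered per unit search time: 0.22×0.76 + 0.084×4.5 = 0.5452 J/s.
Handling time per unit search time: 0.22×7.1 + 0.084×0.94 = 1.641.
Rate = 0.5452/(1 + 1.641) = 0.2064 J/s.

0.21 J/s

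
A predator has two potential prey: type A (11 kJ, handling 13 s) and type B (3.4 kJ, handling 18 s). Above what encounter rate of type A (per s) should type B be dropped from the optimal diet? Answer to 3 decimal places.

At the threshold, the rate on type A alone equals the profitability of type B: λ·11/(1 + λ·13) = 3.4/18 = 0.1889.
Rearranging, λ(11 − 0.1889×13) = 0.1889, so λ = 0.1889/8.544 = 0.02211 per s.

0.022 per s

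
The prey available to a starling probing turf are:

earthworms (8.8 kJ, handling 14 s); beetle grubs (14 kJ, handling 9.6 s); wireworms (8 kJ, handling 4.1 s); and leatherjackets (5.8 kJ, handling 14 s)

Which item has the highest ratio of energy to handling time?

In descending order of E/h:
wireworms: 8/4.1 = 1.95 kJ/s
beetle grubs: 14/9.6 = 1.46 kJ/s
earthworms: 8.8/14 = 0.629 kJ/s
leatherjackets: 5.8/14 = 0.414 kJ/s

wireworms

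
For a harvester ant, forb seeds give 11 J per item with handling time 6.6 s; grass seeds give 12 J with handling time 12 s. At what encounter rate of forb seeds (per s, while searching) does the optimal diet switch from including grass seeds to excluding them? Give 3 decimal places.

0.227 per s

Drop grass seeds once their profitability E₂/h₂ falls below the rate achievable on forb seeds alone: E₂/h₂ = λE₁/(1 + λh₁).
Solve for λ: λE₁h₂ = E₂(1 + λh₁) → λ(E₁h₂ − E₂h₁) = E₂ → λ = E₂/(E₁h₂ − E₂h₁).
λ = 12/(11×12 − 12×6.6) = 12/52.8 = 0.2273 per s.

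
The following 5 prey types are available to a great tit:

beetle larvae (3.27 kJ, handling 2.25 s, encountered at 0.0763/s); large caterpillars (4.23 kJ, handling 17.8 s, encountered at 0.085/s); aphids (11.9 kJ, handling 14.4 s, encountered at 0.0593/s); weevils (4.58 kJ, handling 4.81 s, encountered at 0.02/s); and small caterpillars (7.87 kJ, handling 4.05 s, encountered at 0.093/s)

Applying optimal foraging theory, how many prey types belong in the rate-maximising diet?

4

Profitabilities (E/h, kJ/s): small caterpillars 1.94, beetle larvae 1.45, weevils 0.952, aphids 0.826, large caterpillars 0.238. Add prey in this order while the next type's profitability exceeds the intake rate on those already taken.
Rate on top 1: 0.5317. beetle larvae: 1.45 > 0.5317 → include.
Rate on top 2: 0.6339. weevils: 0.952 > 0.6339 → include.
Rate on top 3: 0.6525. aphids: 0.826 > 0.6525 → include.
Rate on top 4: 0.7119. large caterpillars: 0.238 < 0.7119 → exclude; stop.
Optimal diet: small caterpillars, beetle larvae, weevils, aphids — 4 of 5 types.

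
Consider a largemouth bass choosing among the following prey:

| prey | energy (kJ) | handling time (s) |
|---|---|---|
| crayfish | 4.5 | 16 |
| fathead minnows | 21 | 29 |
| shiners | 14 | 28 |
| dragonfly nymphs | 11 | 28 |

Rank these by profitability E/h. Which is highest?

fathead minnows

In descending order of E/h:
fathead minnows: 21/29 = 0.724 kJ/s
shiners: 14/28 = 0.5 kJ/s
dragonfly nymphs: 11/28 = 0.393 kJ/s
crayfish: 4.5/16 = 0.281 kJ/s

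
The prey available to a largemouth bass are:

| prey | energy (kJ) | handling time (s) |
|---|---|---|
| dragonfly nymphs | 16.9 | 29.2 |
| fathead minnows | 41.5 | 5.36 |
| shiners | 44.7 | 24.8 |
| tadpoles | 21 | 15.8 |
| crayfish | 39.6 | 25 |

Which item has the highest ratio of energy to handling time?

Profitability E/h (kJ/s): dragonfly nymphs = 16.9/29.2 = 0.579, fathead minnows = 41.5/5.36 = 7.74, shiners = 44.7/24.8 = 1.8, tadpoles = 21/15.8 = 1.33, crayfish = 39.6/25 = 1.58.
Ranked: fathead minnows > shiners > crayfish > tadpoles > dragonfly nymphs.

fathead minnows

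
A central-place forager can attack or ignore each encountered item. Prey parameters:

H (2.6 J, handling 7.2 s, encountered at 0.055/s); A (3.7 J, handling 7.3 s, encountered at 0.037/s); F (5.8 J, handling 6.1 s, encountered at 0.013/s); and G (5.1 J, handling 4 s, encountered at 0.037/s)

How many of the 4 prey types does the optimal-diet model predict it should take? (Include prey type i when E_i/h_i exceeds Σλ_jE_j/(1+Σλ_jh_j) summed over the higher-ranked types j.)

4

Rank by E/h (J/s): G 1.27, F 0.951, A 0.507, H 0.361. Include each in turn until the next type's E/h falls below the running intake rate.
Rate on top 1: 0.1644. F: 0.951 > 0.1644 → include.
Rate on top 2: 0.2152. A: 0.507 > 0.2152 → include.
Rate on top 3: 0.2678. H: 0.361 > 0.2678 → include.
Optimal diet: G, F, A, H — 4 of 4 types.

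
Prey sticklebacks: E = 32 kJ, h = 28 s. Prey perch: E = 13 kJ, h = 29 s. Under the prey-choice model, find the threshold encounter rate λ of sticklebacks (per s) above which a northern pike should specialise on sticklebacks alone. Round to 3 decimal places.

0.023 per s

The zero-one rule: include perch iff E₂/h₂ > λE₁/(1+λh₁). Equality gives the switch point.
λE₁h₂ = E₂ + λE₂h₁ ⇒ λ = E₂/(E₁h₂ − E₂h₁) = 13/(928 − 364) = 0.02305 per s.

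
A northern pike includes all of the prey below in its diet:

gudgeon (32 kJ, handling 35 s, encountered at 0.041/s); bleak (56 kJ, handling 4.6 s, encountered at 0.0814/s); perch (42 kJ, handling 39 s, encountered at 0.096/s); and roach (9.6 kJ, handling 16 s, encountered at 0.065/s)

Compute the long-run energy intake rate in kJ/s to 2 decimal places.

1.39 kJ/s

Energy encountered per unit search time: 0.041×32 + 0.0814×56 + 0.096×42 + 0.065×9.6 = 10.53 kJ/s.
Handling time per unit search time: 0.041×35 + 0.0814×4.6 + 0.096×39 + 0.065×16 = 6.593.
Rate = 10.53/(1 + 6.593) = 1.386 kJ/s.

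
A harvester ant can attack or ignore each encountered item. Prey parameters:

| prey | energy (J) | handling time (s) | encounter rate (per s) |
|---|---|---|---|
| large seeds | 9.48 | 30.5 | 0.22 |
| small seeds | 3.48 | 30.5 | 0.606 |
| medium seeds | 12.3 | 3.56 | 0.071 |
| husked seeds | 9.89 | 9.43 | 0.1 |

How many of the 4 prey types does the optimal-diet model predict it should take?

2

Profitabilities (E/h, J/s): medium seeds 3.46, husked seeds 1.05, large seeds 0.311, small seeds 0.114. Add prey in this order while the next type's profitability exceeds the intake rate on those already taken.
Rate on top 1: 0.6971. husked seeds: 1.05 > 0.6971 → include.
Rate on top 2: 0.8481. large seeds: 0.311 < 0.8481 → exclude; stop.
Optimal diet: medium seeds, husked seeds — 2 of 4 types.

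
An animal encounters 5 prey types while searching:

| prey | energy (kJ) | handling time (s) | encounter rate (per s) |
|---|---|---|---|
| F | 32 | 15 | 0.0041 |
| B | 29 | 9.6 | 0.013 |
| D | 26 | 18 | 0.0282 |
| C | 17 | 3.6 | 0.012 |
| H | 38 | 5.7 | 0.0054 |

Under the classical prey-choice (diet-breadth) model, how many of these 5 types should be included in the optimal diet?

5

E/h in descending order: H 6.67, C 4.72, B 3.02, F 2.13, D 1.44 kJ/s. The optimal diet is the largest prefix of this list for which every included type satisfies E_i/h_i > R on the types above it.
Rate on top 1: 0.1991. C: 4.72 > 0.1991 → include.
Rate on top 2: 0.381. B: 3.02 > 0.381 → include.
Rate on top 3: 0.6558. F: 2.13 > 0.6558 → include.
Rate on top 4: 0.7279. D: 1.44 > 0.7279 → include.
Optimal diet: H, C, B, F, D — 5 of 5 types.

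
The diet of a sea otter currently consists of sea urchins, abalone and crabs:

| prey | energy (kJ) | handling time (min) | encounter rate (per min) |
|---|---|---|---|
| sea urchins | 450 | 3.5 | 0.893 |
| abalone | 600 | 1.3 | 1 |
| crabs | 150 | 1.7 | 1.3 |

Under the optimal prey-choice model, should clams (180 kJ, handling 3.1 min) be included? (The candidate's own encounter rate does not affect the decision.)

No

Current rate: (0.893×450 + 1×600 + 1.3×150)/(1 + 0.893×3.5 + 1×1.3 + 1.3×1.7) = 156.7 kJ/min.
clams: E/h = 180/3.1 = 58.06 kJ/min.
58.06 < 156.7, so adding clams would lower the average — exclude it.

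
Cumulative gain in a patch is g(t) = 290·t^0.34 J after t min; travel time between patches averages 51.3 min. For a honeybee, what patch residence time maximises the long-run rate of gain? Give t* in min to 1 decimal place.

26.4 min

By the marginal value theorem, leave when the instantaneous gain rate g'(t) equals the habitat-wide average g(t)/(T + t).
g'(t) = 0.34·290·t^-0.66. Setting 0.34·290·t^-0.66 = 290·t^0.34/(51.3+t) gives 0.34(51.3+t) = t, so 0.66·t = 0.34×51.3.
t* = 0.34×51.3/0.66 = 26.43 min.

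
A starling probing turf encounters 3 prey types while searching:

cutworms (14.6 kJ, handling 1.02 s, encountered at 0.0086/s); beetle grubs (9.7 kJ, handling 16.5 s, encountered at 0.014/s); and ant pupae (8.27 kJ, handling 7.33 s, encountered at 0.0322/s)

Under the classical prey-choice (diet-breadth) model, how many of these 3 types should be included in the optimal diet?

3

Profitabilities (E/h, kJ/s): cutworms 14.3, ant pupae 1.13, beetle grubs 0.588. Add prey in this order while the next type's profitability exceeds the intake rate on those already taken.
Rate on top 1: 0.1245. ant pupae: 1.13 > 0.1245 → include.
Rate on top 2: 0.3148. beetle grubs: 0.588 > 0.3148 → include.
Optimal diet: cutworms, ant pupae, beetle grubs — 3 of 3 types.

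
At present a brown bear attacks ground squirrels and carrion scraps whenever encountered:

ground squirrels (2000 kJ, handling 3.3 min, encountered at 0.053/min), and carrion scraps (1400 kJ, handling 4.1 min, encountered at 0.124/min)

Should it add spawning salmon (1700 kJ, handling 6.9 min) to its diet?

Yes

On ground squirrels and carrion scraps alone, R = ΣλE/(1+Σλh) = 279.6/1.683 = 166.1 kJ/min.
Profitability of spawning salmon: 1700/6.9 = 246.4 kJ/min.
246.4 > 166.1, so adding spawning salmon raises the average — include it.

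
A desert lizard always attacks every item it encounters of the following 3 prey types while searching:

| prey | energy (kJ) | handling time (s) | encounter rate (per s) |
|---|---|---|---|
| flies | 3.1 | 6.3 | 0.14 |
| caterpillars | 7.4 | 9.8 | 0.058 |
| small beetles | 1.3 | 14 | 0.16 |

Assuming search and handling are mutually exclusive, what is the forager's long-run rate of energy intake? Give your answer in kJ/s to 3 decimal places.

0.228 kJ/s

Energy encountered per unit search time: 0.14×3.1 + 0.058×7.4 + 0.16×1.3 = 1.071 kJ/s.
Handling time per unit search time: 0.14×6.3 + 0.058×9.8 + 0.16×14 = 3.69.
Rate = 1.071/(1 + 3.69) = 0.2284 kJ/s.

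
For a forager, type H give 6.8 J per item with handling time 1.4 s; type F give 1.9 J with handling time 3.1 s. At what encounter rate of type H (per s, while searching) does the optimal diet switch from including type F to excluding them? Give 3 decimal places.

0.103 per s

At the threshold, the rate on type H alone equals the profitability of type F: λ·6.8/(1 + λ·1.4) = 1.9/3.1 = 0.6129.
Rearranging, λ(6.8 − 0.6129×1.4) = 0.6129, so λ = 0.6129/5.942 = 0.1031 per s.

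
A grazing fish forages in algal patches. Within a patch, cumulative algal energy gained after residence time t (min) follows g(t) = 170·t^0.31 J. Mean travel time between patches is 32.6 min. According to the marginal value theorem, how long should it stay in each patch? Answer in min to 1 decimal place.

Optimal t* satisfies g'(t*) = g(t*)/(T + t*).
g'(t) = 0.31·170·t^-0.69. Setting 0.31·170·t^-0.69 = 170·t^0.31/(32.6+t) gives 0.31(32.6+t) = t, so 0.69·t = 0.31×32.6.
t* = 0.31×32.6/0.69 = 14.65 min.

14.6 min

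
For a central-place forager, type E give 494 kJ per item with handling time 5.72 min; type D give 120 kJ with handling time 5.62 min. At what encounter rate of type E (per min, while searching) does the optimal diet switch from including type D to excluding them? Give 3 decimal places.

At the threshold, the rate on type E alone equals the profitability of type D: λ·494/(1 + λ·5.72) = 120/5.62 = 21.35.
Rearranging, λ(494 − 21.35×5.72) = 21.35, so λ = 21.35/371.9 = 0.05742 per min.

0.057 per min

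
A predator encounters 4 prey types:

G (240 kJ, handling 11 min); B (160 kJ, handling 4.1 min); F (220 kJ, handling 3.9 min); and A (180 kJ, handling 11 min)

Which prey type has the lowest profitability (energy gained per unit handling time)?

In descending order of E/h:
F: 220/3.9 = 56.4 kJ/min
B: 160/4.1 = 39 kJ/min
G: 240/11 = 21.8 kJ/min
A: 180/11 = 16.4 kJ/min

A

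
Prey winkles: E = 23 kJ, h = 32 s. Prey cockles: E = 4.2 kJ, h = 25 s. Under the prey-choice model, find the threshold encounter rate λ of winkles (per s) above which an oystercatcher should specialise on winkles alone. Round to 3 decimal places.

At the threshold, the rate on winkles alone equals the profitability of cockles: λ·23/(1 + λ·32) = 4.2/25 = 0.168.
Rearranging, λ(23 − 0.168×32) = 0.168, so λ = 0.168/17.62 = 0.009532 per s.

0.010 per s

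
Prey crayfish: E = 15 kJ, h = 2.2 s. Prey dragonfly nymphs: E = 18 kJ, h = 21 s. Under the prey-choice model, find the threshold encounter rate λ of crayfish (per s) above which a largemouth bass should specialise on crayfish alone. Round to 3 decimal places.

At the threshold, the rate on crayfish alone equals the profitability of dragonfly nymphs: λ·15/(1 + λ·2.2) = 18/21 = 0.8571.
Rearranging, λ(15 − 0.8571×2.2) = 0.8571, so λ = 0.8571/13.11 = 0.06536 per s.

0.065 per s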